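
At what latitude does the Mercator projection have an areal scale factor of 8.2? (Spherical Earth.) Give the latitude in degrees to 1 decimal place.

Mercator areal scale is sec²φ.
sec²φ = 8.2  ⇒  cos²φ = 0.1220  ⇒  cos φ = 0.3492.
φ = arccos(0.3492) ≈ 69.6°.

69.6°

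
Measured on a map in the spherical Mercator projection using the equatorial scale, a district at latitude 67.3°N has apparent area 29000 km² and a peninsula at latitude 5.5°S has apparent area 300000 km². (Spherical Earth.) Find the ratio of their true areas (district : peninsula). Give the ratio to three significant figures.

Mercator's areal exaggeration is sec²φ; hence true area = (apparent area) · cos²φ.
True area of district: 29000 × cos²(67.3°) = 29000 × 0.1489 = 4319 km².
True area of peninsula: 300000 × cos²(5.5°) = 300000 × 0.9908 = 297200 km².
Ratio = 4319 / 297200 ≈ 0.0145.

0.0145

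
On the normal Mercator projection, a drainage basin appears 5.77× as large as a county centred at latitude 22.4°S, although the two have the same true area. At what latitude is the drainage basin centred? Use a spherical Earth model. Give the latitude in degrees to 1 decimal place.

For equal true areas on Mercator, apparent areas scale as sec²φ, so the ratio is cos²φ₂ / cos²φ₁.
cos²φ₂ / cos²φ₁ = 5.77  ⇒  cos φ₁ = cos 22.4° / √5.77 = 0.9245/2.402 = 0.3849.
φ₁ = arccos(0.3849) ≈ 67.4°.

67.4°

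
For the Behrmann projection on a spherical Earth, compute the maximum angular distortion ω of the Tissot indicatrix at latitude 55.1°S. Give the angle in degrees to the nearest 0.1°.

46.2°

The Behrmann projection is cylindrical equal-area with φ₀ = 30°. A cylindrical equal-area projection with standard parallel φ₀ has meridian scale h = cos φ / cos φ₀ and parallel scale k = cos φ₀ / cos φ (so areas are preserved, h·k = 1).
At 55.1°: h = 0.6607, k = 1.514; principal scales a = 1.514, b = 0.6607.
sin(ω/2) = (a − b)/(a + b) = 0.8530/2.174 = 0.3923, so ω = 2 arcsin(0.3923) ≈ 46.2°.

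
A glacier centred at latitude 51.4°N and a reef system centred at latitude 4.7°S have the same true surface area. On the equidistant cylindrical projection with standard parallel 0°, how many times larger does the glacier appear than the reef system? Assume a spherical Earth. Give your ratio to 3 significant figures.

For the equirectangular projection with φ₀ = 0 (plate carrée), h = 1 along meridians and k = sec φ along parallels.
Areal scale at 51.4°: h·k = 1.000 × 1.603 = 1.603.
Areal scale at 4.7°: h·k = 1.000 × 1.003 = 1.003.
Ratio = 1.603/1.003 ≈ 1.60.

1.60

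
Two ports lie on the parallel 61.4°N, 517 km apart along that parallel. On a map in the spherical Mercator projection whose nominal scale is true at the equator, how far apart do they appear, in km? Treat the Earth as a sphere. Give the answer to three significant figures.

1080 km

For Mercator, h = k = sec φ (a conformal cylindrical projection has a single point scale, 1/cos φ).
Along the parallel, k = sec 61.4° = 1/0.4787 = 2.089.
Map distance = 517 × 2.089 ≈ 1080 km.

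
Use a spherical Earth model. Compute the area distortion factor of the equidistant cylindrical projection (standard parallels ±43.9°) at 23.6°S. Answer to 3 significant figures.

The equidistant cylindrical projection with φ₀ = 43.9° has h = 1 (meridians true) and k = cos φ₀ / cos φ along parallels.
Areal scale = h·k = 1 × cos φ₀ / cos φ; at 23.6°, h = 1.000, k = 0.7863, so h·k = 0.7863.

0.786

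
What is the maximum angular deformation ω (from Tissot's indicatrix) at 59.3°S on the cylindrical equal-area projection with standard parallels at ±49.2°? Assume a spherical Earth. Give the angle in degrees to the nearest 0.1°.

28.0°

A cylindrical equal-area projection with standard parallel φ₀ has meridian scale h = cos φ / cos φ₀ and parallel scale k = cos φ₀ / cos φ (so areas are preserved, h·k = 1).
At 59.3°: h = 0.7813, k = 1.280; principal scales a = 1.280, b = 0.7813.
sin(ω/2) = (a − b)/(a + b) = 0.4985/2.061 = 0.2419, so ω = 2 arcsin(0.2419) ≈ 28.0°.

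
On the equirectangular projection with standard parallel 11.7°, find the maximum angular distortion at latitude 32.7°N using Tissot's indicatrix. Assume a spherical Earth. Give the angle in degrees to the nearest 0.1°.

With standard parallel φ₀ = 11.7°, the equirectangular projection gives x = Rλ cos φ₀, y = Rφ, so h = 1 and k = cos 11.7° / cos φ.
At 32.7°: h = 1.000, k = 1.164; principal scales a = 1.164, b = 1.000.
sin(ω/2) = (a − b)/(a + b) = 0.1636/2.164 = 0.07564, so ω = 2 arcsin(0.07564) ≈ 8.7°.

8.7°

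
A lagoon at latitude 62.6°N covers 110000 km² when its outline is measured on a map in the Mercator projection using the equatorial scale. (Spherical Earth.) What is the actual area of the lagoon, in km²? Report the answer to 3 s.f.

Mercator is conformal, so the point scale is isotropic: h = k = sec φ = 1/cos φ.
Areal scale = k² = sec²φ = 1/cos²(62.6°) = 1/0.4602² = 4.722.
True area = apparent / (areal scale) = 110000 / 4.722 ≈ 23300 km².

23300 km²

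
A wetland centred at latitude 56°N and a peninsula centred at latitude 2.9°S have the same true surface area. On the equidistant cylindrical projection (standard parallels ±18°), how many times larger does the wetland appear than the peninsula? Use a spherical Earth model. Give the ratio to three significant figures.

In the equirectangular projection with standard parallel φ₀ = 18° (x = Rλ cos φ₀, y = Rφ), meridians are true-scale (h = 1) and the parallel scale is k = cos φ₀ / cos φ.
Areal scale at 56°: h·k = 1.000 × 1.701 = 1.701.
Areal scale at 2.9°: h·k = 1.000 × 0.9523 = 0.9523.
Ratio = 1.701/0.9523 ≈ 1.79.

1.79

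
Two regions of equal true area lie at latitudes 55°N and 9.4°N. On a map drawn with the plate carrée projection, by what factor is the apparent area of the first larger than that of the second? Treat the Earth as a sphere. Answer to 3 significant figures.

1.72

For the equirectangular projection with φ₀ = 0 (plate carrée), h = 1 along meridians and k = sec φ along parallels.
Areal scale at 55°: h·k = 1.000 × 1.743 = 1.743.
Areal scale at 9.4°: h·k = 1.000 × 1.014 = 1.014.
Ratio = 1.743/1.014 ≈ 1.72.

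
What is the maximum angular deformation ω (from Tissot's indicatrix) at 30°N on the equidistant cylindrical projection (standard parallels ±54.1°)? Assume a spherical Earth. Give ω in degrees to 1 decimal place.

In the equirectangular projection with standard parallel φ₀ = 54.1° (x = Rλ cos φ₀, y = Rφ), meridians are true-scale (h = 1) and the parallel scale is k = cos φ₀ / cos φ.
At 30°: h = 1.000, k = 0.6771; principal scales a = 1.000, b = 0.6771.
sin(ω/2) = (a − b)/(a + b) = 0.3229/1.677 = 0.1925, so ω = 2 arcsin(0.1925) ≈ 22.2°.

22.2°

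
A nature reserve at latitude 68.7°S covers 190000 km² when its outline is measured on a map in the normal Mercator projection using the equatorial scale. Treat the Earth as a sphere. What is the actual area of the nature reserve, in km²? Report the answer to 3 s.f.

For Mercator, h = k = sec φ (a conformal cylindrical projection has a single point scale, 1/cos φ).
Areal scale = k² = sec²φ = 1/cos²(68.7°) = 1/0.3633² = 7.579.
True area = apparent / (areal scale) = 190000 / 7.579 ≈ 25100 km².

25100 km²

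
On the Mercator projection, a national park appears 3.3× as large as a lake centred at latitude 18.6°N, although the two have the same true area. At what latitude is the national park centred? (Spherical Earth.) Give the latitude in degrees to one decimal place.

58.6°

Mercator areal scale is sec²φ, so apparent-area ratio = sec²φ₁ / sec²φ₂ = cos²φ₂ / cos²φ₁.
cos²φ₂ / cos²φ₁ = 3.3  ⇒  cos φ₁ = cos 18.6° / √3.3 = 0.9478/1.817 = 0.5217.
φ₁ = arccos(0.5217) ≈ 58.6°.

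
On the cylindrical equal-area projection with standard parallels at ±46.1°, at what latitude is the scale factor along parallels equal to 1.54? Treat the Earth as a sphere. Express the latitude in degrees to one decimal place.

63.2°

Cylindrical equal-area (φ₀ = 46.1°): h = cos φ / cos 46.1° along meridians, k = cos 46.1° / cos φ along parallels; h·k = 1.
k = cos φ₀ / cos φ = 1.54  ⇒  cos φ = cos 46.1° / 1.54 = 0.4503.
φ = arccos(0.4503) ≈ 63.2°.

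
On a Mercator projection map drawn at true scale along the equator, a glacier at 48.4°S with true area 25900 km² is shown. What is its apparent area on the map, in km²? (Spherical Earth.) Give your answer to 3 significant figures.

The Mercator projection is conformal; its linear scale factor is the same in every direction and equals sec φ = 1/cos φ.
Areal scale = k² = sec²φ = 1/cos²(48.4°) = 1/0.6639² = 2.269.
Apparent area = 25900 × 2.269 ≈ 58800 km².

58800 km²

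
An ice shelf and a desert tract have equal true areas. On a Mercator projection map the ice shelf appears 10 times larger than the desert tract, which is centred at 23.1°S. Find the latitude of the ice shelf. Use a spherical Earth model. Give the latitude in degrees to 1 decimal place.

73.1°

On Mercator, (apparent₁)/(apparent₂) = sec²φ₁ / sec²φ₂ when true areas are equal.
cos²φ₂ / cos²φ₁ = 10  ⇒  cos φ₁ = cos 23.1° / √10 = 0.9198/3.162 = 0.2909.
φ₁ = arccos(0.2909) ≈ 73.1°.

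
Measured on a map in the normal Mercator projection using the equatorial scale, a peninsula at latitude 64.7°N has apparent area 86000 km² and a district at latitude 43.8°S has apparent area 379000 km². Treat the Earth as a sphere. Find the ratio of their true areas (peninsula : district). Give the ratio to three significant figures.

Mercator's areal exaggeration is sec²φ; hence true area = (apparent area) · cos²φ.
True area of peninsula: 86000 × cos²(64.7°) = 86000 × 0.1826 = 15710 km².
True area of district: 379000 × cos²(43.8°) = 379000 × 0.5209 = 197400 km².
Ratio = 15710 / 197400 ≈ 0.0796.

0.0796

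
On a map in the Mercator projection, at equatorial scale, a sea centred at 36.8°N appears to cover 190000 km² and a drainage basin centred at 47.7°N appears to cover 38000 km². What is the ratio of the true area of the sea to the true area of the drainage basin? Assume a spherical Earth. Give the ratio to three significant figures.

Since Mercator area scale is 1/cos²φ, the true area equals the apparent area multiplied by cos²φ.
True area of sea: 190000 × cos²(36.8°) = 190000 × 0.6412 = 121800 km².
True area of drainage basin: 38000 × cos²(47.7°) = 38000 × 0.4529 = 17210 km².
Ratio = 121800 / 17210 ≈ 7.08.

7.08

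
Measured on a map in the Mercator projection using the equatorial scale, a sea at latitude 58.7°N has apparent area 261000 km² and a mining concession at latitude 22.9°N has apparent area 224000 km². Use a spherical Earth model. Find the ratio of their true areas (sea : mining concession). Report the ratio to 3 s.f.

Mercator's areal exaggeration is sec²φ; hence true area = (apparent area) · cos²φ.
True area of sea: 261000 × cos²(58.7°) = 261000 × 0.2699 = 70440 km².
True area of mining concession: 224000 × cos²(22.9°) = 224000 × 0.8486 = 190100 km².
Ratio = 70440 / 190100 ≈ 0.371.

0.371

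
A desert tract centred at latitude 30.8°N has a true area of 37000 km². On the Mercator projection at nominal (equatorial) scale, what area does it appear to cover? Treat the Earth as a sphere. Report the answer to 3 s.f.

50100 km²

The Mercator projection is conformal; its linear scale factor is the same in every direction and equals sec φ = 1/cos φ.
Areal scale = k² = sec²φ = 1/cos²(30.8°) = 1/0.8590² = 1.355.
Apparent area = 37000 × 1.355 ≈ 50100 km².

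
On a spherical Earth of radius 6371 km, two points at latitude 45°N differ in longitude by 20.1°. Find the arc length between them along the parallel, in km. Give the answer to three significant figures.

1580 km

Arc length along a parallel = R cos φ · Δλ (with Δλ in radians).
= 6371 × cos 45° × (20.1° × π/180) = 6371 × 0.7071 × 0.3508 ≈ 1580 km.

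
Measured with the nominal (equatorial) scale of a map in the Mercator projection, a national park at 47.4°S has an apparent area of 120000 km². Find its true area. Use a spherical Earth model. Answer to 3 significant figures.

The Mercator projection is conformal; its linear scale factor is the same in every direction and equals sec φ = 1/cos φ.
Areal scale = k² = sec²φ = 1/cos²(47.4°) = 1/0.6769² = 2.183.
True area = apparent / (areal scale) = 120000 / 2.183 ≈ 55000 km².

55000 km²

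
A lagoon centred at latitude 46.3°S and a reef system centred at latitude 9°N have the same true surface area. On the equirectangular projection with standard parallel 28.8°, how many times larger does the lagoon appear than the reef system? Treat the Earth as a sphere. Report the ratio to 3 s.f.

In the equirectangular projection with standard parallel φ₀ = 28.8° (x = Rλ cos φ₀, y = Rφ), meridians are true-scale (h = 1) and the parallel scale is k = cos φ₀ / cos φ.
Areal scale at 46.3°: h·k = 1.000 × 1.268 = 1.268.
Areal scale at 9°: h·k = 1.000 × 0.8872 = 0.8872.
Ratio = 1.268/0.8872 ≈ 1.43.

1.43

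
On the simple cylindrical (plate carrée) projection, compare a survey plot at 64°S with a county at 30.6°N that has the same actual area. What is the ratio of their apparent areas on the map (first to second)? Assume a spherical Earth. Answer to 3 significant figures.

1.96

Plate carrée maps x = Rλ, y = Rφ. The meridian scale is h = 1 and the parallel scale is k = 1/cos φ = sec φ.
Areal scale at 64°: h·k = 1.000 × 2.281 = 2.281.
Areal scale at 30.6°: h·k = 1.000 × 1.162 = 1.162.
Ratio = 2.281/1.162 ≈ 1.96.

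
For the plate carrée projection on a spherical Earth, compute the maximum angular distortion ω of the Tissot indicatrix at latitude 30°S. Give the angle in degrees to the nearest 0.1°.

8.2°

Plate carrée maps x = Rλ, y = Rφ. The meridian scale is h = 1 and the parallel scale is k = 1/cos φ = sec φ.
At 30°: h = 1.000, k = 1.155; principal scales a = 1.155, b = 1.000.
sin(ω/2) = (a − b)/(a + b) = 0.1547/2.155 = 0.07180, so ω = 2 arcsin(0.07180) ≈ 8.2°.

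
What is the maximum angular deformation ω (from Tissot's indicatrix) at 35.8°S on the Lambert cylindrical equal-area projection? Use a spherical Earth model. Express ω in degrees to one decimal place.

The Lambert cylindrical equal-area projection is the cylindrical equal-area projection with its standard parallel at the equator (φ₀ = 0). A cylindrical equal-area projection with standard parallel φ₀ has meridian scale h = cos φ / cos φ₀ and parallel scale k = cos φ₀ / cos φ (so areas are preserved, h·k = 1).
At 35.8°: h = 0.8111, k = 1.233; principal scales a = 1.233, b = 0.8111.
sin(ω/2) = (a − b)/(a + b) = 0.4219/2.044 = 0.2064, so ω = 2 arcsin(0.2064) ≈ 23.8°.

23.8°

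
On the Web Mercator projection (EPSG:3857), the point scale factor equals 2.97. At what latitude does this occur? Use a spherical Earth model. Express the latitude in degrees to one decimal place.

Mercator scale is k = sec φ = 1/cos φ.
1/cos φ = 2.97  ⇒  cos φ = 0.3367  ⇒  φ = arccos(0.3367) ≈ 70.3°.

70.3°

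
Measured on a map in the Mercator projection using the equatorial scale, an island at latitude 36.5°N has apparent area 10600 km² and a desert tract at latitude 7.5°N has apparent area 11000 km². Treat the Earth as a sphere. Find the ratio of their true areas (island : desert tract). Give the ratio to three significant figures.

Since Mercator area scale is 1/cos²φ, the true area equals the apparent area multiplied by cos²φ.
True area of island: 10600 × cos²(36.5°) = 10600 × 0.6462 = 6850 km².
True area of desert tract: 11000 × cos²(7.5°) = 11000 × 0.9830 = 10810 km².
Ratio = 6850 / 10810 ≈ 0.633.

0.633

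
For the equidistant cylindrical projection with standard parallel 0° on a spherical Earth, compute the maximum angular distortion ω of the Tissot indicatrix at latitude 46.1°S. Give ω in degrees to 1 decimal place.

20.9°

In the plate carrée (x = Rλ, y = Rφ), meridians are true-scale (h = 1) and parallels are stretched by k = sec φ.
At 46.1°: h = 1.000, k = 1.442; principal scales a = 1.442, b = 1.000.
sin(ω/2) = (a − b)/(a + b) = 0.4422/2.442 = 0.1811, so ω = 2 arcsin(0.1811) ≈ 20.9°.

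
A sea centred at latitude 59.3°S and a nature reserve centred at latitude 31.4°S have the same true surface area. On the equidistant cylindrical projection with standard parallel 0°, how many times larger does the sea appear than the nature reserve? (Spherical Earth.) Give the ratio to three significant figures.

In the plate carrée (x = Rλ, y = Rφ), meridians are true-scale (h = 1) and parallels are stretched by k = sec φ.
Areal scale at 59.3°: h·k = 1.000 × 1.959 = 1.959.
Areal scale at 31.4°: h·k = 1.000 × 1.172 = 1.172.
Ratio = 1.959/1.172 ≈ 1.67.

1.67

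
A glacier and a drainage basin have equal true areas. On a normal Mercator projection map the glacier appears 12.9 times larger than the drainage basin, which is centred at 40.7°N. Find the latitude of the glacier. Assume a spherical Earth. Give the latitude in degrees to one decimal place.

Mercator areal scale is sec²φ, so apparent-area ratio = sec²φ₁ / sec²φ₂ = cos²φ₂ / cos²φ₁.
cos²φ₂ / cos²φ₁ = 12.9  ⇒  cos φ₁ = cos 40.7° / √12.9 = 0.7581/3.592 = 0.2111.
φ₁ = arccos(0.2111) ≈ 77.8°.

77.8°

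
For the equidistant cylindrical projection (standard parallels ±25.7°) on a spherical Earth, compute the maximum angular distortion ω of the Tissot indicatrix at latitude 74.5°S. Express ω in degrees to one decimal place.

65.7°

With standard parallel φ₀ = 25.7°, the equirectangular projection gives x = Rλ cos φ₀, y = Rφ, so h = 1 and k = cos 25.7° / cos φ.
At 74.5°: h = 1.000, k = 3.372; principal scales a = 3.372, b = 1.000.
sin(ω/2) = (a − b)/(a + b) = 2.372/4.372 = 0.5425, so ω = 2 arcsin(0.5425) ≈ 65.7°.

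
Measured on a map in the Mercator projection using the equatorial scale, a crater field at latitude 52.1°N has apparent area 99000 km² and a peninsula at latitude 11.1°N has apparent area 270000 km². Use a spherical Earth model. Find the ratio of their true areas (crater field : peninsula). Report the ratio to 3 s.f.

0.144

Mercator's areal exaggeration is sec²φ; hence true area = (apparent area) · cos²φ.
True area of crater field: 99000 × cos²(52.1°) = 99000 × 0.3773 = 37360 km².
True area of peninsula: 270000 × cos²(11.1°) = 270000 × 0.9629 = 260000 km².
Ratio = 37360 / 260000 ≈ 0.144.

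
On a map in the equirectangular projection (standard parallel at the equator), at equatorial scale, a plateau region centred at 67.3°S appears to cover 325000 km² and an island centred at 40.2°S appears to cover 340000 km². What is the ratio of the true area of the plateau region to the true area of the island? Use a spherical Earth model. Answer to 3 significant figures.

0.483

On the plate carrée, areal scale = h·k = 1 × sec φ, so true area = apparent × cos φ.
True area of plateau region: 325000 × cos(67.3°) = 325000 × 0.3859 = 125400 km².
True area of island: 340000 × cos(40.2°) = 340000 × 0.7638 = 259700 km².
Ratio = 125400 / 259700 ≈ 0.483.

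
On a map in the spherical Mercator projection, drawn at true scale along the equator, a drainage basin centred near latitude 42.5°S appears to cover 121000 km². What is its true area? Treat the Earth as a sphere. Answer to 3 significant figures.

65800 km²

The Mercator projection is conformal; its linear scale factor is the same in every direction and equals sec φ = 1/cos φ.
Areal scale = k² = sec²φ = 1/cos²(42.5°) = 1/0.7373² = 1.840.
True area = apparent / (areal scale) = 121000 / 1.840 ≈ 65800 km².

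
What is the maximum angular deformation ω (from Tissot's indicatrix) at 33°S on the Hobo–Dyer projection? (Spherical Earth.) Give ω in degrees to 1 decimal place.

6.4°

The Hobo–Dyer projection is cylindrical equal-area with φ₀ = 37.5°. Cylindrical equal-area (φ₀ = 37.5°): h = cos φ / cos 37.5° along meridians, k = cos 37.5° / cos φ along parallels; h·k = 1.
At 33°: h = 1.057, k = 0.9460; principal scales a = 1.057, b = 0.9460.
sin(ω/2) = (a − b)/(a + b) = 0.1112/2.003 = 0.05549, so ω = 2 arcsin(0.05549) ≈ 6.4°.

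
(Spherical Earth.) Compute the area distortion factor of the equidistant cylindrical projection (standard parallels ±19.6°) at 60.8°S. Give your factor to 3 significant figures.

The equidistant cylindrical projection with φ₀ = 19.6° has h = 1 (meridians true) and k = cos φ₀ / cos φ along parallels.
Areal scale = h·k = 1 × cos φ₀ / cos φ; at 60.8°, h = 1.000, k = 1.931, so h·k = 1.931.

1.93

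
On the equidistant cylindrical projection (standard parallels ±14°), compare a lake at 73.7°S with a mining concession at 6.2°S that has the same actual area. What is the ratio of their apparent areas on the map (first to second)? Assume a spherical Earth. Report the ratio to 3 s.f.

3.54

In the equirectangular projection with standard parallel φ₀ = 14° (x = Rλ cos φ₀, y = Rφ), meridians are true-scale (h = 1) and the parallel scale is k = cos φ₀ / cos φ.
Areal scale at 73.7°: h·k = 1.000 × 3.457 = 3.457.
Areal scale at 6.2°: h·k = 1.000 × 0.9760 = 0.9760.
Ratio = 3.457/0.9760 ≈ 3.54.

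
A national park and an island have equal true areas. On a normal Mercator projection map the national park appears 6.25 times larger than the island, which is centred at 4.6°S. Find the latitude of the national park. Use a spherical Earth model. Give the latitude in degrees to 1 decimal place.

66.5°

Mercator areal scale is sec²φ, so apparent-area ratio = sec²φ₁ / sec²φ₂ = cos²φ₂ / cos²φ₁.
cos²φ₂ / cos²φ₁ = 6.25  ⇒  cos φ₁ = cos 4.6° / √6.25 = 0.9968/2.500 = 0.3987.
φ₁ = arccos(0.3987) ≈ 66.5°.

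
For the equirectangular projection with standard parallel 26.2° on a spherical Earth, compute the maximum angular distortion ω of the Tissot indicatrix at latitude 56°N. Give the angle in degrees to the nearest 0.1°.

26.8°

In the equirectangular projection with standard parallel φ₀ = 26.2° (x = Rλ cos φ₀, y = Rφ), meridians are true-scale (h = 1) and the parallel scale is k = cos φ₀ / cos φ.
At 56°: h = 1.000, k = 1.605; principal scales a = 1.605, b = 1.000.
sin(ω/2) = (a − b)/(a + b) = 0.6046/2.605 = 0.2321, so ω = 2 arcsin(0.2321) ≈ 26.8°.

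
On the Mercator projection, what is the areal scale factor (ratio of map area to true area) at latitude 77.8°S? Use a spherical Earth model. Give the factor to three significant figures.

Mercator is conformal, so the point scale is isotropic: h = k = sec φ = 1/cos φ.
Areal scale = k² = sec²φ = 1/cos²(77.8°) = 1/0.2113² = 22.39.

22.4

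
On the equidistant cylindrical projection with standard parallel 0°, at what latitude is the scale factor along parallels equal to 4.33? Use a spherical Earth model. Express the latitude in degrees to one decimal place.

Plate carrée: h = 1, k = sec φ along parallels.
sec φ = 4.33  ⇒  cos φ = 0.2309  ⇒  φ ≈ 76.6°.

76.6°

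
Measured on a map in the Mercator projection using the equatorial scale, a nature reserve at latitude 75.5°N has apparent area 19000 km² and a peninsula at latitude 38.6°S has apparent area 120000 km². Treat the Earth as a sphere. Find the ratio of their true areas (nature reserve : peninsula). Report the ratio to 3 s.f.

On Mercator the areal scale is sec²φ, so true area = apparent × cos²φ.
True area of nature reserve: 19000 × cos²(75.5°) = 19000 × 0.06269 = 1191 km².
True area of peninsula: 120000 × cos²(38.6°) = 120000 × 0.6108 = 73290 km².
Ratio = 1191 / 73290 ≈ 0.0163.

0.0163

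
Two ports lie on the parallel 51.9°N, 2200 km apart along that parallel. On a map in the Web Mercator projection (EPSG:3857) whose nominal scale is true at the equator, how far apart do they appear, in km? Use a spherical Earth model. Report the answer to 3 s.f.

3570 km

The Mercator projection is conformal; its linear scale factor is the same in every direction and equals sec φ = 1/cos φ.
Along the parallel, k = sec 51.9° = 1/0.6170 = 1.621.
Map distance = 2200 × 1.621 ≈ 3570 km.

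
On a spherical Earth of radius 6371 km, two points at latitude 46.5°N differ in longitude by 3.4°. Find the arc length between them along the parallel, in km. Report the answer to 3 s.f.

Arc length along a parallel = R cos φ · Δλ (with Δλ in radians).
= 6371 × cos 46.5° × (3.4° × π/180) = 6371 × 0.6884 × 0.05934 ≈ 260 km.

260 km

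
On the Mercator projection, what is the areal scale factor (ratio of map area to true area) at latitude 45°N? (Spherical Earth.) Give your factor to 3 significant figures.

Mercator is conformal, so the point scale is isotropic: h = k = sec φ = 1/cos φ.
Areal scale = k² = sec²φ = 1/cos²(45°) = 1/0.7071² = 2.000.

2.00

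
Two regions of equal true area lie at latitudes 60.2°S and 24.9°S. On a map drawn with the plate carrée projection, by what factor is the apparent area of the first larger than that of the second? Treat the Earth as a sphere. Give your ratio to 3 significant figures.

1.83

In the plate carrée (x = Rλ, y = Rφ), meridians are true-scale (h = 1) and parallels are stretched by k = sec φ.
Areal scale at 60.2°: h·k = 1.000 × 2.012 = 2.012.
Areal scale at 24.9°: h·k = 1.000 × 1.102 = 1.102.
Ratio = 2.012/1.102 ≈ 1.83.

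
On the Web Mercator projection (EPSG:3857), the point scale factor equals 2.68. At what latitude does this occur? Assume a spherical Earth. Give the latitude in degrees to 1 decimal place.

Mercator scale is k = sec φ = 1/cos φ.
1/cos φ = 2.68  ⇒  cos φ = 0.3731  ⇒  φ = arccos(0.3731) ≈ 68.1°.

68.1°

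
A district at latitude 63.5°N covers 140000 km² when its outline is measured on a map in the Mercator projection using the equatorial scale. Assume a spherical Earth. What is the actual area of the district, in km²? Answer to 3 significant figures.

For Mercator, h = k = sec φ (a conformal cylindrical projection has a single point scale, 1/cos φ).
Areal scale = k² = sec²φ = 1/cos²(63.5°) = 1/0.4462² = 5.023.
True area = apparent / (areal scale) = 140000 / 5.023 ≈ 27900 km².

27900 km²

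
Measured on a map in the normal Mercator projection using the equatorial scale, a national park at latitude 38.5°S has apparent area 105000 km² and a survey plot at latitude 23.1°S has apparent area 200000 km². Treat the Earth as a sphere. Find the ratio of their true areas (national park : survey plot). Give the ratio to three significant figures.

On Mercator the areal scale is sec²φ, so true area = apparent × cos²φ.
True area of national park: 105000 × cos²(38.5°) = 105000 × 0.6125 = 64310 km².
True area of survey plot: 200000 × cos²(23.1°) = 200000 × 0.8461 = 169200 km².
Ratio = 64310 / 169200 ≈ 0.380.

0.380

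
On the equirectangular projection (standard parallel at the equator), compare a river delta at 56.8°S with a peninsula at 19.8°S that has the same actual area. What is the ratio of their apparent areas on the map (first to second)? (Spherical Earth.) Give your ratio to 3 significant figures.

For the equirectangular projection with φ₀ = 0 (plate carrée), h = 1 along meridians and k = sec φ along parallels.
Areal scale at 56.8°: h·k = 1.000 × 1.826 = 1.826.
Areal scale at 19.8°: h·k = 1.000 × 1.063 = 1.063.
Ratio = 1.826/1.063 ≈ 1.72.

1.72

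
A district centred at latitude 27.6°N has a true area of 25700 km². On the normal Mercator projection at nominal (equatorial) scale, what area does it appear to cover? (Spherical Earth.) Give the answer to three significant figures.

32700 km²

For Mercator, h = k = sec φ (a conformal cylindrical projection has a single point scale, 1/cos φ).
Areal scale = k² = sec²φ = 1/cos²(27.6°) = 1/0.8862² = 1.273.
Apparent area = 25700 × 1.273 ≈ 32700 km².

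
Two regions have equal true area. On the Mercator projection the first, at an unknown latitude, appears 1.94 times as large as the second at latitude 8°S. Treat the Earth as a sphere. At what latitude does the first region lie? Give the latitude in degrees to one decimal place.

44.7°

On Mercator, (apparent₁)/(apparent₂) = sec²φ₁ / sec²φ₂ when true areas are equal.
cos²φ₂ / cos²φ₁ = 1.94  ⇒  cos φ₁ = cos 8° / √1.94 = 0.9903/1.393 = 0.7110.
φ₁ = arccos(0.7110) ≈ 44.7°.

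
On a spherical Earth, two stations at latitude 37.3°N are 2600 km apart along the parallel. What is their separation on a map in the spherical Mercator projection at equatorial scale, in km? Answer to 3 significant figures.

The Mercator projection is conformal; its linear scale factor is the same in every direction and equals sec φ = 1/cos φ.
Along the parallel, k = sec 37.3° = 1/0.7955 = 1.257.
Map distance = 2600 × 1.257 ≈ 3270 km.

3270 km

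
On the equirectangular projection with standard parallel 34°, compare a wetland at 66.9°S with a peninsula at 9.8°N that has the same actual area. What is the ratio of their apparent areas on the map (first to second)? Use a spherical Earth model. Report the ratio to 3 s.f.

2.51

With standard parallel φ₀ = 34°, the equirectangular projection gives x = Rλ cos φ₀, y = Rφ, so h = 1 and k = cos 34° / cos φ.
Areal scale at 66.9°: h·k = 1.000 × 2.113 = 2.113.
Areal scale at 9.8°: h·k = 1.000 × 0.8413 = 0.8413.
Ratio = 2.113/0.8413 ≈ 2.51.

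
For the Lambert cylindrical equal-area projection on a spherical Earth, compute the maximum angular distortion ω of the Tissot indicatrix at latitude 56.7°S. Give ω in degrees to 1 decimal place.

The Lambert cylindrical equal-area projection is the cylindrical equal-area projection with its standard parallel at the equator (φ₀ = 0). A cylindrical equal-area projection with standard parallel φ₀ has meridian scale h = cos φ / cos φ₀ and parallel scale k = cos φ₀ / cos φ (so areas are preserved, h·k = 1).
At 56.7°: h = 0.5490, k = 1.821; principal scales a = 1.821, b = 0.5490.
sin(ω/2) = (a − b)/(a + b) = 1.272/2.370 = 0.5368, so ω = 2 arcsin(0.5368) ≈ 64.9°.

64.9°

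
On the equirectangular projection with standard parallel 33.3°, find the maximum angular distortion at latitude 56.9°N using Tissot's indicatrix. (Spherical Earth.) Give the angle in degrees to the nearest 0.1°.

In the equirectangular projection with standard parallel φ₀ = 33.3° (x = Rλ cos φ₀, y = Rφ), meridians are true-scale (h = 1) and the parallel scale is k = cos φ₀ / cos φ.
At 56.9°: h = 1.000, k = 1.530; principal scales a = 1.530, b = 1.000.
sin(ω/2) = (a − b)/(a + b) = 0.5305/2.530 = 0.2096, so ω = 2 arcsin(0.2096) ≈ 24.2°.

24.2°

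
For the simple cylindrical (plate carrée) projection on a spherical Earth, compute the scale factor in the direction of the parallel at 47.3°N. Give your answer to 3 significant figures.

For the equirectangular projection with φ₀ = 0 (plate carrée), h = 1 along meridians and k = sec φ along parallels.
k = 1/cos 47.3° = 1/0.6782 = 1.475.

1.47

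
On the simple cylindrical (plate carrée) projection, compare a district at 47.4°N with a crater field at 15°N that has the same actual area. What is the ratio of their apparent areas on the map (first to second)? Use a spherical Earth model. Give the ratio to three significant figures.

1.43

For the equirectangular projection with φ₀ = 0 (plate carrée), h = 1 along meridians and k = sec φ along parallels.
Areal scale at 47.4°: h·k = 1.000 × 1.477 = 1.477.
Areal scale at 15°: h·k = 1.000 × 1.035 = 1.035.
Ratio = 1.477/1.035 ≈ 1.43.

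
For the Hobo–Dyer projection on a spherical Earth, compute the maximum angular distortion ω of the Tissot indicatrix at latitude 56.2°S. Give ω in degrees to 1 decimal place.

39.8°

Hobo–Dyer is a cylindrical equal-area projection with standard parallels at ±37.5°. A cylindrical equal-area projection with standard parallel φ₀ has meridian scale h = cos φ / cos φ₀ and parallel scale k = cos φ₀ / cos φ (so areas are preserved, h·k = 1).
At 56.2°: h = 0.7012, k = 1.426; principal scales a = 1.426, b = 0.7012.
sin(ω/2) = (a − b)/(a + b) = 0.7249/2.127 = 0.3408, so ω = 2 arcsin(0.3408) ≈ 39.8°.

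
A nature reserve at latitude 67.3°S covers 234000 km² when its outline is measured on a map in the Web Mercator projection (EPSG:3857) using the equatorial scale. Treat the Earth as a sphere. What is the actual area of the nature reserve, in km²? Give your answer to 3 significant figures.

For Mercator, h = k = sec φ (a conformal cylindrical projection has a single point scale, 1/cos φ).
Areal scale = k² = sec²φ = 1/cos²(67.3°) = 1/0.3859² = 6.715.
True area = apparent / (areal scale) = 234000 / 6.715 ≈ 34800 km².

34800 km²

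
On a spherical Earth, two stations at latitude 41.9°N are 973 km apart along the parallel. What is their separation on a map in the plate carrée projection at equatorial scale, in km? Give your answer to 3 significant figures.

1310 km

For the equirectangular projection with φ₀ = 0 (plate carrée), h = 1 along meridians and k = sec φ along parallels.
Along the parallel, k = sec 41.9° = 1/0.7443 = 1.344.
Map distance = 973 × 1.344 ≈ 1310 km.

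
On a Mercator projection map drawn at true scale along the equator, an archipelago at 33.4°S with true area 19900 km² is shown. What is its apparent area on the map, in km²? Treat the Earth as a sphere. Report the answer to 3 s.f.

28600 km²

Mercator is conformal, so the point scale is isotropic: h = k = sec φ = 1/cos φ.
Areal scale = k² = sec²φ = 1/cos²(33.4°) = 1/0.8348² = 1.435.
Apparent area = 19900 × 1.435 ≈ 28600 km².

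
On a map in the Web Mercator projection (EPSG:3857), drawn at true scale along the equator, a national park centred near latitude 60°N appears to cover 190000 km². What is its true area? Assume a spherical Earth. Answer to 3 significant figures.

The Mercator projection is conformal; its linear scale factor is the same in every direction and equals sec φ = 1/cos φ.
Areal scale = k² = sec²φ = 1/cos²(60°) = 1/0.5000² = 4.000.
True area = apparent / (areal scale) = 190000 / 4.000 ≈ 47500 km².

47500 km²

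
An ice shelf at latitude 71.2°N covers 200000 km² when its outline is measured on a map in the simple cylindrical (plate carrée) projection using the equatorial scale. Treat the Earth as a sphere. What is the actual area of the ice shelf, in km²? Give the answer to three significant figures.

64500 km²

Plate carrée maps x = Rλ, y = Rφ. The meridian scale is h = 1 and the parallel scale is k = 1/cos φ = sec φ.
Areal scale = h·k = 1 × sec φ; at 71.2°, h = 1.000, k = 3.103, so h·k = 3.103.
True area = apparent / (areal scale) = 200000 / 3.103 ≈ 64500 km².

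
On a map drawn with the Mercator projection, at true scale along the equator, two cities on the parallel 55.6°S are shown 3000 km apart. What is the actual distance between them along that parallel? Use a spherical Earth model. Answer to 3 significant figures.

For Mercator, h = k = sec φ (a conformal cylindrical projection has a single point scale, 1/cos φ).
Along the parallel at 55.6°, map distances are exaggerated by k = sec 55.6° = 1.770.
True distance = 3000 / 1.770 = 3000 × cos 55.6° ≈ 1690 km.

1690 km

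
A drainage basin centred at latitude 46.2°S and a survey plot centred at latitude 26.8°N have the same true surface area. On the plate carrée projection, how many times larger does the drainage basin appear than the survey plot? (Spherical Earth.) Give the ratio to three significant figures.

For the equirectangular projection with φ₀ = 0 (plate carrée), h = 1 along meridians and k = sec φ along parallels.
Areal scale at 46.2°: h·k = 1.000 × 1.445 = 1.445.
Areal scale at 26.8°: h·k = 1.000 × 1.120 = 1.120.
Ratio = 1.445/1.120 ≈ 1.29.

1.29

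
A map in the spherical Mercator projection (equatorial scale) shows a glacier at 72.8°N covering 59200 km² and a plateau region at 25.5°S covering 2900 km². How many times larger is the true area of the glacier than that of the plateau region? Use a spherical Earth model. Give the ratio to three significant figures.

2.19

Mercator's areal exaggeration is sec²φ; hence true area = (apparent area) · cos²φ.
True area of glacier: 59200 × cos²(72.8°) = 59200 × 0.08744 = 5177 km².
True area of plateau region: 2900 × cos²(25.5°) = 2900 × 0.8147 = 2363 km².
Ratio = 5177 / 2363 ≈ 2.19.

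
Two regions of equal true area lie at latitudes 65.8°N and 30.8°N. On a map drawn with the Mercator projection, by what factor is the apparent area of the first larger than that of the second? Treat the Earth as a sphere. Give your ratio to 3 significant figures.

4.39

On Mercator, area is exaggerated by sec²φ = 1/cos²φ.
At 65.8°: sec²(65.8°) = 1/0.4099² = 5.951.
At 30.8°: sec²(30.8°) = 1/0.8590² = 1.355.
Ratio = 5.951/1.355 = cos²(30.8°)/cos²(65.8°) ≈ 4.39.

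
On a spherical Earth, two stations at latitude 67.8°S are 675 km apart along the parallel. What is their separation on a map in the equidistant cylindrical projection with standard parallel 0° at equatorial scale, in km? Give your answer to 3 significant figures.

In the plate carrée (x = Rλ, y = Rφ), meridians are true-scale (h = 1) and parallels are stretched by k = sec φ.
Along the parallel, k = sec 67.8° = 1/0.3778 = 2.647.
Map distance = 675 × 2.647 ≈ 1790 km.

1790 km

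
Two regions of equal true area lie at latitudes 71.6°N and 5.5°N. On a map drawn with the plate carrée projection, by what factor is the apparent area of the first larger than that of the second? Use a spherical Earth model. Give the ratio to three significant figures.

Plate carrée maps x = Rλ, y = Rφ. The meridian scale is h = 1 and the parallel scale is k = 1/cos φ = sec φ.
Areal scale at 71.6°: h·k = 1.000 × 3.168 = 3.168.
Areal scale at 5.5°: h·k = 1.000 × 1.005 = 1.005.
Ratio = 3.168/1.005 ≈ 3.15.

3.15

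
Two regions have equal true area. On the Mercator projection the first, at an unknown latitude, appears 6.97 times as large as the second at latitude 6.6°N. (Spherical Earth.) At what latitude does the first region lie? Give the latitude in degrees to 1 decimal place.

67.9°

Mercator areal scale is sec²φ, so apparent-area ratio = sec²φ₁ / sec²φ₂ = cos²φ₂ / cos²φ₁.
cos²φ₂ / cos²φ₁ = 6.97  ⇒  cos φ₁ = cos 6.6° / √6.97 = 0.9934/2.640 = 0.3763.
φ₁ = arccos(0.3763) ≈ 67.9°.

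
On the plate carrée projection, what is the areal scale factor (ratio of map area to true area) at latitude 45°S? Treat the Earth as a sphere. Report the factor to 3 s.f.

1.41

In the plate carrée (x = Rλ, y = Rφ), meridians are true-scale (h = 1) and parallels are stretched by k = sec φ.
Areal scale = h·k = 1 × sec φ; at 45°, h = 1.000, k = 1.414, so h·k = 1.414.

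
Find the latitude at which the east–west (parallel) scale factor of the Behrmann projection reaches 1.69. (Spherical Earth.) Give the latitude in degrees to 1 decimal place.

59.2°

The Behrmann projection is cylindrical equal-area with φ₀ = 30°. For cylindrical equal-area with standard parallel φ₀, h = cos φ / cos φ₀ and k = cos φ₀ / cos φ, so h·k = 1.
k = cos φ₀ / cos φ = 1.69  ⇒  cos φ = cos 30° / 1.69 = 0.5124.
φ = arccos(0.5124) ≈ 59.2°.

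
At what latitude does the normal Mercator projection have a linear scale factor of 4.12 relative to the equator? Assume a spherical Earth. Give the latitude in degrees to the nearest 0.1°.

76.0°

Mercator scale is k = sec φ = 1/cos φ.
1/cos φ = 4.12  ⇒  cos φ = 0.2427  ⇒  φ = arccos(0.2427) ≈ 76.0°.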